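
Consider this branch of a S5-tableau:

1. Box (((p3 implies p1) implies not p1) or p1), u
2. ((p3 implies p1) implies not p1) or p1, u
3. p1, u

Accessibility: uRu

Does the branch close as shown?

Open

No world carries both an atom and its negation.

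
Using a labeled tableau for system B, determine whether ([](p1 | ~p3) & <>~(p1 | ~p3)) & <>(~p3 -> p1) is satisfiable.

1. ([](p1 | ~p3) & <>~(p1 | ~p3)) & <>(~p3 -> p1), w0
2. [](p1 | ~p3) & <>~(p1 | ~p3), w0
3. <>(~p3 -> p1), w0
4. [](p1 | ~p3), w0
5. <>~(p1 | ~p3), w0
6. p1 | ~p3, w0
7. ~p3, w0
8. ~p3 -> p1, w1
9. p1 | ~p3, w1
10. p1, w1
11. ~p3, w1
12. ~(p1 | ~p3), w2
13. ~p1, w2
14. p3, w2
15. p1 | ~p3, w2
16. ~p3, w2
Accessibility: w0Rw0, w0Rw1, w0Rw2, w1Rw0, w1Rw1, w2Rw0, w2Rw2
Branch closes: p3 and ~p3 both at w2.
All branches of the tableau close; one closing branch shown above.

No, unsatisfiable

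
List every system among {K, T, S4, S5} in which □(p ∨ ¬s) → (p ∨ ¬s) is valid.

T, S4, S5

K-tableau for the negation ¬(□(p ∨ ¬s) → (p ∨ ¬s)):
1. ¬(□(p ∨ ¬s) → (p ∨ ¬s)), 0
2. □(p ∨ ¬s), 0
3. ¬(p ∨ ¬s), 0
4. ¬p, 0
5. s, 0
Complete open branch: countermodel on a K-frame, so not valid in K.
T-tableau for the negation ¬(□(p ∨ ¬s) → (p ∨ ¬s)):
1. ¬(□(p ∨ ¬s) → (p ∨ ¬s)), 0
2. □(p ∨ ¬s), 0
3. ¬(p ∨ ¬s), 0
4. ¬p, 0
5. s, 0
6. p ∨ ¬s, 0
7. ¬s, 0
Accessibility: 0R0
Branch closes: s and ¬s both at 0.
Every branch closes (one shown): valid in T, hence also in S4, S5 (every theorem of T is a theorem of S4 and S5).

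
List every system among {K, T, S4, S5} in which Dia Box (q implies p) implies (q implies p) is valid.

S4-tableau for the negation not (Dia Box (q implies p) implies (q implies p)):
1. not (Dia Box (q implies p) implies (q implies p)), u
2. Dia Box (q implies p), u   [neg-implies-rule on 1]
3. not (q implies p), u   [neg-implies-rule on 1]
4. q, u   [neg-implies-rule on 3]
5. not p, u   [neg-implies-rule on 3]
6. Box (q implies p), v   [Dia-rule on 2: fresh world v, uRv]
7. q implies p, v   [Box-rule on 6 via vRv]
8. p, v   [implies-rule on 7 (branches; this branch)]
Accessibility: uRu, uRv, vRv
Complete open branch: countermodel on an S4-frame, so not valid in S4, nor in K, T (the same frame is also a K-frame and a T-frame).
S5-tableau for the negation not (Dia Box (q implies p) implies (q implies p)):
1. not (Dia Box (q implies p) implies (q implies p)), u
2. Dia Box (q implies p), u   [neg-implies-rule on 1]
3. not (q implies p), u   [neg-implies-rule on 1]
4. q, u   [neg-implies-rule on 3]
5. not p, u   [neg-implies-rule on 3]
6. Box (q implies p), v   [Dia-rule on 2: fresh world v, uRv]
7. q implies p, u   [Box-rule on 6 via vRu]
8. q implies p, v   [Box-rule on 6 via vRv]
9. p, u   [implies-rule on 7 (branches; this branch)]
Accessibility: uRu, uRv, vRu, vRv
Branch closes: p and not p both at u.
Every branch closes (one shown): valid in S5.

S5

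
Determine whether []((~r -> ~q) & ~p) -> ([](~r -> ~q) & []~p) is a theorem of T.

Valid

Tableau for the negation ~([]((~r -> ~q) & ~p) -> ([](~r -> ~q) & []~p)):
1. ~([]((~r -> ~q) & ~p) -> ([](~r -> ~q) & []~p)), w0
2. []((~r -> ~q) & ~p), w0   [~->-rule on 1]
3. ~([](~r -> ~q) & []~p), w0   [~->-rule on 1]
4. (~r -> ~q) & ~p, w0   [[]-rule on 2 via w0Rw0]
5. ~r -> ~q, w0   [&-rule on 4]
6. ~p, w0   [&-rule on 4]
7. ~[](~r -> ~q), w0   [~&-rule on 3 (branches; this branch)]
8. ~q, w0   [->-rule on 5 (branches; this branch)]
9. ~(~r -> ~q), w1   [~[]-rule on 7: fresh world w1, w0Rw1]
10. ~r, w1   [~->-rule on 9]
11. q, w1   [~->-rule on 9]
12. (~r -> ~q) & ~p, w1   [[]-rule on 2 via w0Rw1]
13. ~r -> ~q, w1   [&-rule on 12]
14. ~p, w1   [&-rule on 12]
15. ~q, w1   [->-rule on 13 (branches; this branch)]
Accessibility: w0Rw0, w0Rw1, w1Rw1
Branch closes: q and ~q both at w1.
Every branch of the negation's tableau closes; the branch above is one of them.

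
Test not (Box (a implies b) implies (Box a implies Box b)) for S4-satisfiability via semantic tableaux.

Unsatisfiable (every branch closes)

1. not (Box (a implies b) implies (Box a implies Box b)), u
2. Box (a implies b), u
3. not (Box a implies Box b), u
4. Box a, u
5. not Box b, u
6. a implies b, u
7. a, u
8. b, u
9. not b, v
10. a implies b, v
11. a, v
12. b, v
Accessibility: uRu, uRv, vRv
Branch closes: b and not b both at v.
All branches of the tableau close; one closing branch shown above.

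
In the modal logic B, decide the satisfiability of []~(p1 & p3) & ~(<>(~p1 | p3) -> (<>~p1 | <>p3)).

Unsatisfiable (every branch closes)

1. []~(p1 & p3) & ~(<>(~p1 | p3) -> (<>~p1 | <>p3)), u
2. []~(p1 & p3), u
3. ~(<>(~p1 | p3) -> (<>~p1 | <>p3)), u
4. <>(~p1 | p3), u
5. ~(<>~p1 | <>p3), u
6. ~<>~p1, u
7. ~<>p3, u
8. ~(p1 & p3), u
9. p1, u
10. ~p3, u
11. ~p1 | p3, v
12. ~(p1 & p3), v
13. p1, v
14. ~p3, v
15. p3, v
Accessibility: uRu, uRv, vRu, vRv
Branch closes: p3 and ~p3 both at v.
(One branch shown.) All branches close.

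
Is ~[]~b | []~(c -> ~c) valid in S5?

Tableau for the negation ~(~[]~b | []~(c -> ~c)):
1. ~(~[]~b | []~(c -> ~c)), w0
2. []~b, w0
3. ~[]~(c -> ~c), w0
4. ~b, w0
5. c -> ~c, w1
6. ~b, w1
7. ~c, w1
Accessibility: w0Rw0, w0Rw1, w1Rw0, w1Rw1
The negation has an open branch (countermodel exists).

No, not valid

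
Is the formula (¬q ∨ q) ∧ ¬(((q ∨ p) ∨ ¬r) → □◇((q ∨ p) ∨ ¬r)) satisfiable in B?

1. (¬q ∨ q) ∧ ¬(((q ∨ p) ∨ ¬r) → □◇((q ∨ p) ∨ ¬r)), 0
2. ¬q ∨ q, 0   [∧-rule on 1]
3. ¬(((q ∨ p) ∨ ¬r) → □◇((q ∨ p) ∨ ¬r)), 0   [∧-rule on 1]
4. (q ∨ p) ∨ ¬r, 0   [¬→-rule on 3]
5. ¬□◇((q ∨ p) ∨ ¬r), 0   [¬→-rule on 3]
6. q, 0   [∨-rule on 2 (branches; this branch)]
7. q ∨ p, 0   [∨-rule on 4 (branches; this branch)]
8. p, 0   [∨-rule on 7 (branches; this branch)]
9. ¬◇((q ∨ p) ∨ ¬r), 1   [¬□-rule on 5: fresh world 1, 0R1]
10. ¬((q ∨ p) ∨ ¬r), 0   [¬◇-rule on 9 via 1R0]
11. ¬(q ∨ p), 0   [¬∨-rule on 10]
12. r, 0   [¬∨-rule on 10]
13. ¬q, 0   [¬∨-rule on 11]
14. ¬p, 0   [¬∨-rule on 11]
Accessibility: 0R0, 0R1, 1R0, 1R1
Branch closes: q and ¬q both at 0.
(One branch shown.) All branches close.

Unsatisfiable (every branch closes)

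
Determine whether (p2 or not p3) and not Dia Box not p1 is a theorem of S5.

Not valid

Tableau for the negation not ((p2 or not p3) and not Dia Box not p1):
1. not ((p2 or not p3) and not Dia Box not p1), u
2. Dia Box not p1, u
3. Box not p1, v
4. not p1, u
5. not p1, v
Accessibility: uRu, uRv, vRu, vRv
The negation has an open branch (countermodel exists).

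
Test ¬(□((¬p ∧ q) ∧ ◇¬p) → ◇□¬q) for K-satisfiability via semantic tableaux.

Satisfiable

1. ¬(□((¬p ∧ q) ∧ ◇¬p) → ◇□¬q), 0
2. □((¬p ∧ q) ∧ ◇¬p), 0
3. ¬◇□¬q, 0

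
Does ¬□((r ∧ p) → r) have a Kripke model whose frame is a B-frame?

1. ¬□((r ∧ p) → r), 0
2. ¬((r ∧ p) → r), 1   [¬□-rule on 1: fresh world 1, 0R1]
3. r ∧ p, 1   [¬→-rule on 2]
4. ¬r, 1   [¬→-rule on 2]
5. r, 1   [∧-rule on 3]
6. p, 1   [∧-rule on 3]
Accessibility: 0R0, 0R1, 1R0, 1R1
Branch closes: r and ¬r both at 1.
(One branch shown.) All branches close.

No, unsatisfiable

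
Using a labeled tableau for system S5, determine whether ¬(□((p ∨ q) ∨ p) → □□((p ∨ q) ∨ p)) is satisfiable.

1. ¬(□((p ∨ q) ∨ p) → □□((p ∨ q) ∨ p)), u
2. □((p ∨ q) ∨ p), u   [¬→-rule on 1]
3. ¬□□((p ∨ q) ∨ p), u   [¬→-rule on 1]
4. (p ∨ q) ∨ p, u   [□-rule on 2 via uRu]
5. p ∨ q, u   [∨-rule on 4 (branches; this branch)]
6. q, u   [∨-rule on 5 (branches; this branch)]
7. ¬□((p ∨ q) ∨ p), v   [¬□-rule on 3: fresh world v, uRv]
8. (p ∨ q) ∨ p, v   [□-rule on 2 via uRv]
9. p ∨ q, v   [∨-rule on 8 (branches; this branch)]
10. q, v   [∨-rule on 9 (branches; this branch)]
11. ¬((p ∨ q) ∨ p), w   [¬□-rule on 7: fresh world w, vRw]
12. ¬(p ∨ q), w   [¬∨-rule on 11]
13. ¬p, w   [¬∨-rule on 11]
14. ¬q, w   [¬∨-rule on 12]
15. (p ∨ q) ∨ p, w   [□-rule on 2 via uRw]
16. p ∨ q, w   [∨-rule on 15 (branches; this branch)]
17. q, w   [∨-rule on 16 (branches; this branch)]
Accessibility: uRu, uRv, uRw, vRu, vRv, vRw, wRu, wRv, wRw
Branch closes: q and ¬q both at w.
(One branch shown.) All branches close.

No, unsatisfiable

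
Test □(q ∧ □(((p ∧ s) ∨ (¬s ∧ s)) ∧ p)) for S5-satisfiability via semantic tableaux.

1. □(q ∧ □(((p ∧ s) ∨ (¬s ∧ s)) ∧ p)), 0
2. q ∧ □(((p ∧ s) ∨ (¬s ∧ s)) ∧ p), 0
3. q, 0
4. □(((p ∧ s) ∨ (¬s ∧ s)) ∧ p), 0
5. ((p ∧ s) ∨ (¬s ∧ s)) ∧ p, 0
6. (p ∧ s) ∨ (¬s ∧ s), 0
7. p, 0
8. p ∧ s, 0
9. s, 0
Accessibility: 0R0

Satisfiable (open branch found)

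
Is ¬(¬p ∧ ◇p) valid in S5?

No, not valid

Tableau for the negation ¬p ∧ ◇p:
1. ¬p ∧ ◇p, 0
2. ¬p, 0
3. ◇p, 0
4. p, 1
Accessibility: 0R0, 0R1, 1R0, 1R1
The negation has an open branch (countermodel exists).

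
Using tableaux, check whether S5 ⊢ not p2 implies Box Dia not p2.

Valid

Tableau for the negation not (not p2 implies Box Dia not p2):
1. not (not p2 implies Box Dia not p2), w0
2. not p2, w0
3. not Box Dia not p2, w0
4. not Dia not p2, w1
5. p2, w0
Accessibility: w0Rw0, w0Rw1, w1Rw0, w1Rw1
Branch closes: p2 and not p2 both at w0.
Every branch of the negation's tableau closes; the branch above is one of them.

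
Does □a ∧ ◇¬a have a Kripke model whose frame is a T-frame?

1. □a ∧ ◇¬a, u
2. □a, u   [∧-rule on 1]
3. ◇¬a, u   [∧-rule on 1]
4. a, u   [□-rule on 2 via uRu]
5. ¬a, v   [◇-rule on 3: fresh world v, uRv]
6. a, v   [□-rule on 2 via uRv]
Accessibility: uRu, uRv, vRv
Branch closes: a and ¬a both at v.
All branches of the tableau close; one closing branch shown above.

Unsatisfiable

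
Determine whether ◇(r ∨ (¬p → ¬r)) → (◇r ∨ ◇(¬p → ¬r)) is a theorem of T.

Tableau for the negation ¬(◇(r ∨ (¬p → ¬r)) → (◇r ∨ ◇(¬p → ¬r))):
1. ¬(◇(r ∨ (¬p → ¬r)) → (◇r ∨ ◇(¬p → ¬r))), w0
2. ◇(r ∨ (¬p → ¬r)), w0   [¬→-rule on 1]
3. ¬(◇r ∨ ◇(¬p → ¬r)), w0   [¬→-rule on 1]
4. ¬◇r, w0   [¬∨-rule on 3]
5. ¬◇(¬p → ¬r), w0   [¬∨-rule on 3]
6. ¬r, w0   [¬◇-rule on 4 via w0Rw0]
7. ¬(¬p → ¬r), w0   [¬◇-rule on 5 via w0Rw0]
8. ¬p, w0   [¬→-rule on 7]
9. r, w0   [¬→-rule on 7]
Accessibility: w0Rw0
Branch closes: r and ¬r both at w0.
Every branch of the negation's tableau closes; the branch above is one of them.

Valid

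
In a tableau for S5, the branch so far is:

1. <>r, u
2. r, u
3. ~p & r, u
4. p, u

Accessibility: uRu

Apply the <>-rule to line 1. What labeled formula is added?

a fresh world v with uRv, and r at v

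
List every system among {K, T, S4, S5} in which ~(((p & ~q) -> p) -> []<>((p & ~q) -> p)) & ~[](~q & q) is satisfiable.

K

K-tableau for the formula:
1. ~(((p & ~q) -> p) -> []<>((p & ~q) -> p)) & ~[](~q & q), 0
2. ~(((p & ~q) -> p) -> []<>((p & ~q) -> p)), 0   [&-rule on 1]
3. ~[](~q & q), 0   [&-rule on 1]
4. (p & ~q) -> p, 0   [~->-rule on 2]
5. ~[]<>((p & ~q) -> p), 0   [~->-rule on 2]
6. p, 0   [->-rule on 4 (branches; this branch)]
7. ~(~q & q), 1   [~[]-rule on 3: fresh world 1, 0R1]
8. ~q, 1   [~&-rule on 7 (branches; this branch)]
9. ~<>((p & ~q) -> p), 2   [~[]-rule on 5: fresh world 2, 0R2]
Accessibility: 0R1, 0R2
Complete open branch: satisfiable in K.
T-tableau for the formula:
1. ~(((p & ~q) -> p) -> []<>((p & ~q) -> p)) & ~[](~q & q), 0
2. ~(((p & ~q) -> p) -> []<>((p & ~q) -> p)), 0   [&-rule on 1]
3. ~[](~q & q), 0   [&-rule on 1]
4. (p & ~q) -> p, 0   [~->-rule on 2]
5. ~[]<>((p & ~q) -> p), 0   [~->-rule on 2]
6. ~(p & ~q), 0   [->-rule on 4 (branches; this branch)]
7. q, 0   [~&-rule on 6 (branches; this branch)]
8. ~(~q & q), 1   [~[]-rule on 3: fresh world 1, 0R1]
9. ~q, 1   [~&-rule on 8 (branches; this branch)]
10. ~<>((p & ~q) -> p), 2   [~[]-rule on 5: fresh world 2, 0R2]
11. ~((p & ~q) -> p), 2   [~<>-rule on 10 via 2R2]
12. p & ~q, 2   [~->-rule on 11]
13. ~p, 2   [~->-rule on 11]
14. p, 2   [&-rule on 12]
15. ~q, 2   [&-rule on 12]
Accessibility: 0R0, 0R1, 0R2, 1R1, 2R2
Branch closes: p and ~p both at 2.
Every branch closes (one shown): unsatisfiable in T, hence also in S4, S5 (every S4/S5-frame is a T-frame).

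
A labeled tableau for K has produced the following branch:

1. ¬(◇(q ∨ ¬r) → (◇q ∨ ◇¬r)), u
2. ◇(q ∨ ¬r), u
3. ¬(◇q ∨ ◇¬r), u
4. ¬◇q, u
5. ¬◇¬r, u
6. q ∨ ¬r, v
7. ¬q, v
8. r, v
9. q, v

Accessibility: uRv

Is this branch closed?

Yes, closed

Both q and ¬q appear at v.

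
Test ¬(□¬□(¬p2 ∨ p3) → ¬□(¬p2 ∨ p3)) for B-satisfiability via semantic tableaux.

Unsatisfiable

1. ¬(□¬□(¬p2 ∨ p3) → ¬□(¬p2 ∨ p3)), w0
2. □¬□(¬p2 ∨ p3), w0   [¬→-rule on 1]
3. □(¬p2 ∨ p3), w0   [¬→-rule on 1]
4. ¬□(¬p2 ∨ p3), w0   [□-rule on 2 via w0Rw0]
5. ¬p2 ∨ p3, w0   [□-rule on 3 via w0Rw0]
6. p3, w0   [∨-rule on 5 (branches; this branch)]
7. ¬(¬p2 ∨ p3), w1   [¬□-rule on 4: fresh world w1, w0Rw1]
8. p2, w1   [¬∨-rule on 7]
9. ¬p3, w1   [¬∨-rule on 7]
10. ¬□(¬p2 ∨ p3), w1   [□-rule on 2 via w0Rw1]
11. ¬p2 ∨ p3, w1   [□-rule on 3 via w0Rw1]
12. p3, w1   [∨-rule on 11 (branches; this branch)]
Accessibility: w0Rw0, w0Rw1, w1Rw0, w1Rw1
Branch closes: p3 and ¬p3 both at w1.
All branches of the tableau close; one closing branch shown above.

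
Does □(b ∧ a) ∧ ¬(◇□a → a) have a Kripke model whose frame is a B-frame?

1. □(b ∧ a) ∧ ¬(◇□a → a), 0
2. □(b ∧ a), 0
3. ¬(◇□a → a), 0
4. ◇□a, 0
5. ¬a, 0
6. b ∧ a, 0
7. b, 0
8. a, 0
Accessibility: 0R0
Branch closes: a and ¬a both at 0.
Every branch closes; the branch above is one of them.

Unsatisfiable (every branch closes)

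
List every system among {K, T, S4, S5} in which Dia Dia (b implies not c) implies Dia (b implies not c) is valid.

S4-tableau for the negation not (Dia Dia (b implies not c) implies Dia (b implies not c)):
1. not (Dia Dia (b implies not c) implies Dia (b implies not c)), w0
2. Dia Dia (b implies not c), w0
3. not Dia (b implies not c), w0
4. not (b implies not c), w0
5. b, w0
6. c, w0
7. Dia (b implies not c), w1
8. not (b implies not c), w1
9. b, w1
10. c, w1
11. b implies not c, w2
12. not (b implies not c), w2
13. b, w2
14. c, w2
15. not c, w2
Accessibility: w0Rw0, w0Rw1, w0Rw2, w1Rw1, w1Rw2, w2Rw2
Branch closes: c and not c both at w2.
Every branch closes (one shown): valid in S4, hence also in S5 (every theorem of S4 is a theorem of S5).
T-tableau for the negation not (Dia Dia (b implies not c) implies Dia (b implies not c)):
1. not (Dia Dia (b implies not c) implies Dia (b implies not c)), w0
2. Dia Dia (b implies not c), w0
3. not Dia (b implies not c), w0
4. not (b implies not c), w0
5. b, w0
6. c, w0
7. Dia (b implies not c), w1
8. not (b implies not c), w1
9. b, w1
10. c, w1
11. b implies not c, w2
12. not c, w2
Accessibility: w0Rw0, w0Rw1, w1Rw1, w1Rw2, w2Rw2
Complete open branch: countermodel on a T-frame, so not valid in T, nor in K (the same frame is also a K-frame).

S4, S5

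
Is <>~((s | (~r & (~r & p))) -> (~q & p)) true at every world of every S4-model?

Tableau for the negation ~<>~((s | (~r & (~r & p))) -> (~q & p)):
1. ~<>~((s | (~r & (~r & p))) -> (~q & p)), 0
2. (s | (~r & (~r & p))) -> (~q & p), 0
3. ~q & p, 0
4. ~q, 0
5. p, 0
Accessibility: 0R0
The negation has an open branch (countermodel exists).

No, not valid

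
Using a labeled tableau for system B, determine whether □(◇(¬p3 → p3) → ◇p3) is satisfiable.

Yes, satisfiable

1. □(◇(¬p3 → p3) → ◇p3), 0
2. ◇(¬p3 → p3) → ◇p3, 0   [□-rule on 1 via 0R0]
3. ◇p3, 0   [→-rule on 2 (branches; this branch)]
4. p3, 1   [◇-rule on 3: fresh world 1, 0R1]
5. ◇(¬p3 → p3) → ◇p3, 1   [□-rule on 1 via 0R1]
6. ◇p3, 1   [→-rule on 5 (branches; this branch)]
7. p3, 2   [◇-rule on 6: fresh world 2, 1R2]
Accessibility: 0R0, 0R1, 1R0, 1R1, 1R2, 2R1, 2R2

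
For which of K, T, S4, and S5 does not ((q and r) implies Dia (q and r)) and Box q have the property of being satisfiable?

T-tableau for the formula:
1. not ((q and r) implies Dia (q and r)) and Box q, u
2. not ((q and r) implies Dia (q and r)), u
3. Box q, u
4. q and r, u
5. not Dia (q and r), u
6. q, u
7. r, u
8. not (q and r), u
9. not r, u
Accessibility: uRu
Branch closes: r and not r both at u.
Every branch closes (one shown): unsatisfiable in T, hence also in S4, S5 (every S4/S5-frame is a T-frame).
K-tableau for the formula:
1. not ((q and r) implies Dia (q and r)) and Box q, u
2. not ((q and r) implies Dia (q and r)), u
3. Box q, u
4. q and r, u
5. not Dia (q and r), u
6. q, u
7. r, u
Complete open branch: satisfiable in K.

K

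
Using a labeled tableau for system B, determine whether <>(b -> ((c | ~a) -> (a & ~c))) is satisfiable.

1. <>(b -> ((c | ~a) -> (a & ~c))), u
2. b -> ((c | ~a) -> (a & ~c)), v
3. (c | ~a) -> (a & ~c), v
4. a & ~c, v
5. a, v
6. ~c, v
Accessibility: uRu, uRv, vRu, vRv

Satisfiable (open branch found)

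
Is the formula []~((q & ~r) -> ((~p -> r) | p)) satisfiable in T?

1. []~((q & ~r) -> ((~p -> r) | p)), w0
2. ~((q & ~r) -> ((~p -> r) | p)), w0   [[]-rule on 1 via w0Rw0]
3. q & ~r, w0   [~->-rule on 2]
4. ~((~p -> r) | p), w0   [~->-rule on 2]
5. q, w0   [&-rule on 3]
6. ~r, w0   [&-rule on 3]
7. ~(~p -> r), w0   [~|-rule on 4]
8. ~p, w0   [~|-rule on 4]
Accessibility: w0Rw0

Satisfiable (open branch found)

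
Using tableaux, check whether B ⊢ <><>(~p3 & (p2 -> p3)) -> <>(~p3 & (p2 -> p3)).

Not valid

Tableau for the negation ~(<><>(~p3 & (p2 -> p3)) -> <>(~p3 & (p2 -> p3))):
1. ~(<><>(~p3 & (p2 -> p3)) -> <>(~p3 & (p2 -> p3))), w0
2. <><>(~p3 & (p2 -> p3)), w0   [~->-rule on 1]
3. ~<>(~p3 & (p2 -> p3)), w0   [~->-rule on 1]
4. ~(~p3 & (p2 -> p3)), w0   [~<>-rule on 3 via w0Rw0]
5. ~(p2 -> p3), w0   [~&-rule on 4 (branches; this branch)]
6. p2, w0   [~->-rule on 5]
7. ~p3, w0   [~->-rule on 5]
8. <>(~p3 & (p2 -> p3)), w1   [<>-rule on 2: fresh world w1, w0Rw1]
9. ~(~p3 & (p2 -> p3)), w1   [~<>-rule on 3 via w0Rw1]
10. ~(p2 -> p3), w1   [~&-rule on 9 (branches; this branch)]
11. p2, w1   [~->-rule on 10]
12. ~p3, w1   [~->-rule on 10]
13. ~p3 & (p2 -> p3), w2   [<>-rule on 8: fresh world w2, w1Rw2]
14. ~p3, w2   [&-rule on 13]
15. p2 -> p3, w2   [&-rule on 13]
16. ~p2, w2   [->-rule on 15 (branches; this branch)]
Accessibility: w0Rw0, w0Rw1, w1Rw0, w1Rw1, w1Rw2, w2Rw1, w2Rw2
The negation has an open branch (countermodel exists).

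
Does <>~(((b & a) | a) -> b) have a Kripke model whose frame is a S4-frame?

1. <>~(((b & a) | a) -> b), u
2. ~(((b & a) | a) -> b), v   [<>-rule on 1: fresh world v, uRv]
3. (b & a) | a, v   [~->-rule on 2]
4. ~b, v   [~->-rule on 2]
5. a, v   [|-rule on 3 (branches; this branch)]
Accessibility: uRu, uRv, vRv

Yes, satisfiable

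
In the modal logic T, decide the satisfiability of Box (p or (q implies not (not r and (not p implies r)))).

1. Box (p or (q implies not (not r and (not p implies r)))), w0
2. p or (q implies not (not r and (not p implies r))), w0
3. q implies not (not r and (not p implies r)), w0
4. not (not r and (not p implies r)), w0
5. not (not p implies r), w0
6. not p, w0
7. not r, w0
Accessibility: w0Rw0

Satisfiable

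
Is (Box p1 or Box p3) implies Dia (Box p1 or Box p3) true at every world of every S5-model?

Tableau for the negation not ((Box p1 or Box p3) implies Dia (Box p1 or Box p3)):
1. not ((Box p1 or Box p3) implies Dia (Box p1 or Box p3)), w0
2. Box p1 or Box p3, w0
3. not Dia (Box p1 or Box p3), w0
4. not (Box p1 or Box p3), w0
5. not Box p1, w0
6. not Box p3, w0
7. Box p3, w0
8. p3, w0
9. not p1, w1
10. not (Box p1 or Box p3), w1
11. not Box p1, w1
12. not Box p3, w1
13. p3, w1
14. not p3, w2
15. not (Box p1 or Box p3), w2
16. not Box p1, w2
17. not Box p3, w2
18. p3, w2
Accessibility: w0Rw0, w0Rw1, w0Rw2, w1Rw0, w1Rw1, w1Rw2, w2Rw0, w2Rw1, w2Rw2
Branch closes: p3 and not p3 both at w2.
Every branch of the negation's tableau closes; the branch above is one of them.

Valid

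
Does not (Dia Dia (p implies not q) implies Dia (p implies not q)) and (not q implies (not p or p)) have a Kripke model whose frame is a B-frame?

1. not (Dia Dia (p implies not q) implies Dia (p implies not q)) and (not q implies (not p or p)), 0
2. not (Dia Dia (p implies not q) implies Dia (p implies not q)), 0   [and-rule on 1]
3. not q implies (not p or p), 0   [and-rule on 1]
4. Dia Dia (p implies not q), 0   [neg-implies-rule on 2]
5. not Dia (p implies not q), 0   [neg-implies-rule on 2]
6. not (p implies not q), 0   [neg-Dia-rule on 5 via 0R0]
7. p, 0   [neg-implies-rule on 6]
8. q, 0   [neg-implies-rule on 6]
9. not p or p, 0   [implies-rule on 3 (branches; this branch)]
10. Dia (p implies not q), 1   [Dia-rule on 4: fresh world 1, 0R1]
11. not (p implies not q), 1   [neg-Dia-rule on 5 via 0R1]
12. p, 1   [neg-implies-rule on 11]
13. q, 1   [neg-implies-rule on 11]
14. p implies not q, 2   [Dia-rule on 10: fresh world 2, 1R2]
15. not q, 2   [implies-rule on 14 (branches; this branch)]
Accessibility: 0R0, 0R1, 1R0, 1R1, 1R2, 2R1, 2R2

Satisfiable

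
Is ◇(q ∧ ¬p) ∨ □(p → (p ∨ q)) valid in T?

Valid

Tableau for the negation ¬(◇(q ∧ ¬p) ∨ □(p → (p ∨ q))):
1. ¬(◇(q ∧ ¬p) ∨ □(p → (p ∨ q))), u
2. ¬◇(q ∧ ¬p), u
3. ¬□(p → (p ∨ q)), u
4. ¬(q ∧ ¬p), u
5. p, u
6. ¬(p → (p ∨ q)), v
7. p, v
8. ¬(p ∨ q), v
9. ¬p, v
10. ¬q, v
Accessibility: uRu, uRv, vRv
Branch closes: p and ¬p both at v.
All branches of the negation close; one closing branch shown above.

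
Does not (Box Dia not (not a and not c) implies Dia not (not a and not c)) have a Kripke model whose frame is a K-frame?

1. not (Box Dia not (not a and not c) implies Dia not (not a and not c)), u
2. Box Dia not (not a and not c), u   [neg-implies-rule on 1]
3. not Dia not (not a and not c), u   [neg-implies-rule on 1]

Yes, satisfiable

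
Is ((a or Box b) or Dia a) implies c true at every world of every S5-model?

Tableau for the negation not (((a or Box b) or Dia a) implies c):
1. not (((a or Box b) or Dia a) implies c), w0
2. (a or Box b) or Dia a, w0   [neg-implies-rule on 1]
3. not c, w0   [neg-implies-rule on 1]
4. Dia a, w0   [or-rule on 2 (branches; this branch)]
5. a, w1   [Dia-rule on 4: fresh world w1, w0Rw1]
Accessibility: w0Rw0, w0Rw1, w1Rw0, w1Rw1
The negation has an open branch (countermodel exists).

Not valid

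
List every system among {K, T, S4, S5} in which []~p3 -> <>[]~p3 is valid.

T, S4, S5

T-tableau for the negation ~([]~p3 -> <>[]~p3):
1. ~([]~p3 -> <>[]~p3), 0
2. []~p3, 0   [~->-rule on 1]
3. ~<>[]~p3, 0   [~->-rule on 1]
4. ~p3, 0   [[]-rule on 2 via 0R0]
5. ~[]~p3, 0   [~<>-rule on 3 via 0R0]
6. p3, 1   [~[]-rule on 5: fresh world 1, 0R1]
7. ~p3, 1   [[]-rule on 2 via 0R1]
Accessibility: 0R0, 0R1, 1R1
Branch closes: p3 and ~p3 both at 1.
Every branch closes (one shown): valid in T, hence also in S4, S5 (every theorem of T is a theorem of S4 and S5).
K-tableau for the negation ~([]~p3 -> <>[]~p3):
1. ~([]~p3 -> <>[]~p3), 0
2. []~p3, 0   [~->-rule on 1]
3. ~<>[]~p3, 0   [~->-rule on 1]
Complete open branch: countermodel on a K-frame, so not valid in K.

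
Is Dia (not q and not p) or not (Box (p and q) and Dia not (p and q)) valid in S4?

Yes, valid

Tableau for the negation not (Dia (not q and not p) or not (Box (p and q) and Dia not (p and q))):
1. not (Dia (not q and not p) or not (Box (p and q) and Dia not (p and q))), 0
2. not Dia (not q and not p), 0
3. Box (p and q) and Dia not (p and q), 0
4. Box (p and q), 0
5. Dia not (p and q), 0
6. not (not q and not p), 0
7. p and q, 0
8. p, 0
9. q, 0
10. not (p and q), 1
11. not (not q and not p), 1
12. p and q, 1
13. p, 1
14. q, 1
15. not q, 1
Accessibility: 0R0, 0R1, 1R1
Branch closes: q and not q both at 1.
Every branch of the negation's tableau closes; the branch above is one of them.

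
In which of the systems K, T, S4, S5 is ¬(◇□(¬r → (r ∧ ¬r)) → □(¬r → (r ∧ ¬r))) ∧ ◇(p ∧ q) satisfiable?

S5-tableau for the formula:
1. ¬(◇□(¬r → (r ∧ ¬r)) → □(¬r → (r ∧ ¬r))) ∧ ◇(p ∧ q), 0
2. ¬(◇□(¬r → (r ∧ ¬r)) → □(¬r → (r ∧ ¬r))), 0   [∧-rule on 1]
3. ◇(p ∧ q), 0   [∧-rule on 1]
4. ◇□(¬r → (r ∧ ¬r)), 0   [¬→-rule on 2]
5. ¬□(¬r → (r ∧ ¬r)), 0   [¬→-rule on 2]
6. p ∧ q, 1   [◇-rule on 3: fresh world 1, 0R1]
7. p, 1   [∧-rule on 6]
8. q, 1   [∧-rule on 6]
9. □(¬r → (r ∧ ¬r)), 2   [◇-rule on 4: fresh world 2, 0R2]
10. ¬r → (r ∧ ¬r), 0   [□-rule on 9 via 2R0]
11. ¬r → (r ∧ ¬r), 1   [□-rule on 9 via 2R1]
12. ¬r → (r ∧ ¬r), 2   [□-rule on 9 via 2R2]
13. r, 0   [→-rule on 10 (branches; this branch)]
14. r, 1   [→-rule on 11 (branches; this branch)]
15. r, 2   [→-rule on 12 (branches; this branch)]
16. ¬(¬r → (r ∧ ¬r)), 3   [¬□-rule on 5: fresh world 3, 0R3]
17. ¬r, 3   [¬→-rule on 16]
18. ¬(r ∧ ¬r), 3   [¬→-rule on 16]
19. ¬r → (r ∧ ¬r), 3   [□-rule on 9 via 2R3]
20. r ∧ ¬r, 3   [→-rule on 19 (branches; this branch)]
21. r, 3   [∧-rule on 20]
Accessibility: 0R0, 0R1, 0R2, 0R3, 1R0, 1R1, 1R2, 1R3, 2R0, 2R1, 2R2, 2R3, 3R0, 3R1, 3R2, 3R3
Branch closes: r and ¬r both at 3.
Every branch closes (one shown): unsatisfiable in S5.
S4-tableau for the formula:
1. ¬(◇□(¬r → (r ∧ ¬r)) → □(¬r → (r ∧ ¬r))) ∧ ◇(p ∧ q), 0
2. ¬(◇□(¬r → (r ∧ ¬r)) → □(¬r → (r ∧ ¬r))), 0   [∧-rule on 1]
3. ◇(p ∧ q), 0   [∧-rule on 1]
4. ◇□(¬r → (r ∧ ¬r)), 0   [¬→-rule on 2]
5. ¬□(¬r → (r ∧ ¬r)), 0   [¬→-rule on 2]
6. p ∧ q, 1   [◇-rule on 3: fresh world 1, 0R1]
7. p, 1   [∧-rule on 6]
8. q, 1   [∧-rule on 6]
9. □(¬r → (r ∧ ¬r)), 2   [◇-rule on 4: fresh world 2, 0R2]
10. ¬r → (r ∧ ¬r), 2   [□-rule on 9 via 2R2]
11. r, 2   [→-rule on 10 (branches; this branch)]
12. ¬(¬r → (r ∧ ¬r)), 3   [¬□-rule on 5: fresh world 3, 0R3]
13. ¬r, 3   [¬→-rule on 12]
14. ¬(r ∧ ¬r), 3   [¬→-rule on 12]
Accessibility: 0R0, 0R1, 0R2, 0R3, 1R1, 2R2, 3R3
Complete open branch: satisfiable in S4, hence also in K, T (this S4-model is also a K-model and a T-model).

K, T, S4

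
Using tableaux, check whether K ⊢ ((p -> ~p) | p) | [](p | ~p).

Valid

Tableau for the negation ~(((p -> ~p) | p) | [](p | ~p)):
1. ~(((p -> ~p) | p) | [](p | ~p)), 0
2. ~((p -> ~p) | p), 0
3. ~[](p | ~p), 0
4. ~(p -> ~p), 0
5. ~p, 0
6. p, 0
Branch closes: p and ~p both at 0.
Every branch of the negation's tableau closes; the branch above is one of them.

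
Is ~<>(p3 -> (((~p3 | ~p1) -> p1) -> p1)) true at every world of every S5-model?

Tableau for the negation <>(p3 -> (((~p3 | ~p1) -> p1) -> p1)):
1. <>(p3 -> (((~p3 | ~p1) -> p1) -> p1)), 0
2. p3 -> (((~p3 | ~p1) -> p1) -> p1), 1
3. ((~p3 | ~p1) -> p1) -> p1, 1
4. p1, 1
Accessibility: 0R0, 0R1, 1R0, 1R1
The negation has an open branch (countermodel exists).

Invalid (countermodel exists)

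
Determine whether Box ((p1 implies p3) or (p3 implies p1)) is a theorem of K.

Valid

Tableau for the negation not Box ((p1 implies p3) or (p3 implies p1)):
1. not Box ((p1 implies p3) or (p3 implies p1)), u
2. not ((p1 implies p3) or (p3 implies p1)), v   [neg-Box-rule on 1: fresh world v, uRv]
3. not (p1 implies p3), v   [neg-or-rule on 2]
4. not (p3 implies p1), v   [neg-or-rule on 2]
5. p1, v   [neg-implies-rule on 3]
6. not p3, v   [neg-implies-rule on 3]
7. p3, v   [neg-implies-rule on 4]
8. not p1, v   [neg-implies-rule on 4]
Accessibility: uRv
Branch closes: p3 and not p3 both at v.
All branches of the negation close; one closing branch shown above.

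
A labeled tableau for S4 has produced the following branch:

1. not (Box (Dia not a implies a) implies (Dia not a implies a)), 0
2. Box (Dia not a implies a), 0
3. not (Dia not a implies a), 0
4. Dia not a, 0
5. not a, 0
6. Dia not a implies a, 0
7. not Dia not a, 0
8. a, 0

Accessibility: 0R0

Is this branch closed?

Yes, closed

Both a and not a appear at 0.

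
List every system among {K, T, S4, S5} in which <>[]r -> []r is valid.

S5-tableau for the negation ~(<>[]r -> []r):
1. ~(<>[]r -> []r), w0
2. <>[]r, w0
3. ~[]r, w0
4. []r, w1
5. r, w0
6. r, w1
7. ~r, w2
8. r, w2
Accessibility: w0Rw0, w0Rw1, w0Rw2, w1Rw0, w1Rw1, w1Rw2, w2Rw0, w2Rw1, w2Rw2
Branch closes: r and ~r both at w2.
Every branch closes (one shown): valid in S5.
S4-tableau for the negation ~(<>[]r -> []r):
1. ~(<>[]r -> []r), w0
2. <>[]r, w0
3. ~[]r, w0
4. []r, w1
5. r, w1
6. ~r, w2
Accessibility: w0Rw0, w0Rw1, w0Rw2, w1Rw1, w2Rw2
Complete open branch: countermodel on an S4-frame, so not valid in S4, nor in K, T (the same frame is also a K-frame and a T-frame).

S5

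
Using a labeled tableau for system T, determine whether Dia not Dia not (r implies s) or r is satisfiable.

1. Dia not Dia not (r implies s) or r, 0
2. r, 0
Accessibility: 0R0

Satisfiable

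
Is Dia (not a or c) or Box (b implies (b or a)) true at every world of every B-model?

Yes, valid

Tableau for the negation not (Dia (not a or c) or Box (b implies (b or a))):
1. not (Dia (not a or c) or Box (b implies (b or a))), w0
2. not Dia (not a or c), w0
3. not Box (b implies (b or a)), w0
4. not (not a or c), w0
5. a, w0
6. not c, w0
7. not (b implies (b or a)), w1
8. b, w1
9. not (b or a), w1
10. not b, w1
11. not a, w1
Accessibility: w0Rw0, w0Rw1, w1Rw0, w1Rw1
Branch closes: b and not b both at w1.
All branches of the negation close; one closing branch shown above.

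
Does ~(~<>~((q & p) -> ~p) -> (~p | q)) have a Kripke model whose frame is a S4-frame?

Satisfiable

1. ~(~<>~((q & p) -> ~p) -> (~p | q)), u
2. ~<>~((q & p) -> ~p), u
3. ~(~p | q), u
4. p, u
5. ~q, u
6. (q & p) -> ~p, u
7. ~(q & p), u
Accessibility: uRu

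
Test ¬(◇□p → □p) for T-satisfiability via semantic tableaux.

1. ¬(◇□p → □p), w0
2. ◇□p, w0
3. ¬□p, w0
4. □p, w1
5. p, w1
6. ¬p, w2
Accessibility: w0Rw0, w0Rw1, w0Rw2, w1Rw1, w2Rw2

Yes, satisfiable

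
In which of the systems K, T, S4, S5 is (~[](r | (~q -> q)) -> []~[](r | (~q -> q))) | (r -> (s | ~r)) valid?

S5-tableau for the negation ~((~[](r | (~q -> q)) -> []~[](r | (~q -> q))) | (r -> (s | ~r))):
1. ~((~[](r | (~q -> q)) -> []~[](r | (~q -> q))) | (r -> (s | ~r))), w0
2. ~(~[](r | (~q -> q)) -> []~[](r | (~q -> q))), w0   [~|-rule on 1]
3. ~(r -> (s | ~r)), w0   [~|-rule on 1]
4. ~[](r | (~q -> q)), w0   [~->-rule on 2]
5. ~[]~[](r | (~q -> q)), w0   [~->-rule on 2]
6. r, w0   [~->-rule on 3]
7. ~(s | ~r), w0   [~->-rule on 3]
8. ~s, w0   [~|-rule on 7]
9. ~(r | (~q -> q)), w1   [~[]-rule on 4: fresh world w1, w0Rw1]
10. ~r, w1   [~|-rule on 9]
11. ~(~q -> q), w1   [~|-rule on 9]
12. ~q, w1   [~->-rule on 11]
13. [](r | (~q -> q)), w2   [~[]-rule on 5: fresh world w2, w0Rw2]
14. r | (~q -> q), w0   [[]-rule on 13 via w2Rw0]
15. r | (~q -> q), w1   [[]-rule on 13 via w2Rw1]
16. r | (~q -> q), w2   [[]-rule on 13 via w2Rw2]
17. ~q -> q, w0   [|-rule on 14 (branches; this branch)]
18. ~q -> q, w1   [|-rule on 15 (branches; this branch)]
19. ~q -> q, w2   [|-rule on 16 (branches; this branch)]
20. q, w0   [->-rule on 17 (branches; this branch)]
21. q, w1   [->-rule on 18 (branches; this branch)]
Accessibility: w0Rw0, w0Rw1, w0Rw2, w1Rw0, w1Rw1, w1Rw2, w2Rw0, w2Rw1, w2Rw2
Branch closes: q and ~q both at w1.
Every branch closes (one shown): valid in S5.
S4-tableau for the negation ~((~[](r | (~q -> q)) -> []~[](r | (~q -> q))) | (r -> (s | ~r))):
1. ~((~[](r | (~q -> q)) -> []~[](r | (~q -> q))) | (r -> (s | ~r))), w0
2. ~(~[](r | (~q -> q)) -> []~[](r | (~q -> q))), w0   [~|-rule on 1]
3. ~(r -> (s | ~r)), w0   [~|-rule on 1]
4. ~[](r | (~q -> q)), w0   [~->-rule on 2]
5. ~[]~[](r | (~q -> q)), w0   [~->-rule on 2]
6. r, w0   [~->-rule on 3]
7. ~(s | ~r), w0   [~->-rule on 3]
8. ~s, w0   [~|-rule on 7]
9. ~(r | (~q -> q)), w1   [~[]-rule on 4: fresh world w1, w0Rw1]
10. ~r, w1   [~|-rule on 9]
11. ~(~q -> q), w1   [~|-rule on 9]
12. ~q, w1   [~->-rule on 11]
13. [](r | (~q -> q)), w2   [~[]-rule on 5: fresh world w2, w0Rw2]
14. r | (~q -> q), w2   [[]-rule on 13 via w2Rw2]
15. ~q -> q, w2   [|-rule on 14 (branches; this branch)]
16. q, w2   [->-rule on 15 (branches; this branch)]
Accessibility: w0Rw0, w0Rw1, w0Rw2, w1Rw1, w2Rw2
Complete open branch: countermodel on an S4-frame, so not valid in S4, nor in K, T (the same frame is also a K-frame and a T-frame).

S5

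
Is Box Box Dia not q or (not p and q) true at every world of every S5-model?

Tableau for the negation not (Box Box Dia not q or (not p and q)):
1. not (Box Box Dia not q or (not p and q)), 0
2. not Box Box Dia not q, 0   [neg-or-rule on 1]
3. not (not p and q), 0   [neg-or-rule on 1]
4. p, 0   [neg-and-rule on 3 (branches; this branch)]
5. not Box Dia not q, 1   [neg-Box-rule on 2: fresh world 1, 0R1]
6. not Dia not q, 2   [neg-Box-rule on 5: fresh world 2, 1R2]
7. q, 0   [neg-Dia-rule on 6 via 2R0]
8. q, 1   [neg-Dia-rule on 6 via 2R1]
9. q, 2   [neg-Dia-rule on 6 via 2R2]
Accessibility: 0R0, 0R1, 0R2, 1R0, 1R1, 1R2, 2R0, 2R1, 2R2
The negation has an open branch (countermodel exists).

Not valid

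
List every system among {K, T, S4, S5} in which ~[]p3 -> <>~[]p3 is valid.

T, S4, S5

T-tableau for the negation ~(~[]p3 -> <>~[]p3):
1. ~(~[]p3 -> <>~[]p3), u
2. ~[]p3, u
3. ~<>~[]p3, u
4. []p3, u
5. p3, u
6. ~p3, v
7. []p3, v
8. p3, v
Accessibility: uRu, uRv, vRv
Branch closes: p3 and ~p3 both at v.
Every branch closes (one shown): valid in T, hence also in S4, S5 (every theorem of T is a theorem of S4 and S5).
K-tableau for the negation ~(~[]p3 -> <>~[]p3):
1. ~(~[]p3 -> <>~[]p3), u
2. ~[]p3, u
3. ~<>~[]p3, u
4. ~p3, v
5. []p3, v
Accessibility: uRv
Complete open branch: countermodel on a K-frame, so not valid in K.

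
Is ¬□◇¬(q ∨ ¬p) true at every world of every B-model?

Tableau for the negation □◇¬(q ∨ ¬p):
1. □◇¬(q ∨ ¬p), u
2. ◇¬(q ∨ ¬p), u   [□-rule on 1 via uRu]
3. ¬(q ∨ ¬p), v   [◇-rule on 2: fresh world v, uRv]
4. ¬q, v   [¬∨-rule on 3]
5. p, v   [¬∨-rule on 3]
6. ◇¬(q ∨ ¬p), v   [□-rule on 1 via uRv]
7. ¬(q ∨ ¬p), w   [◇-rule on 6: fresh world w, vRw]
8. ¬q, w   [¬∨-rule on 7]
9. p, w   [¬∨-rule on 7]
Accessibility: uRu, uRv, vRu, vRv, vRw, wRv, wRw
The negation has an open branch (countermodel exists).

Invalid (countermodel exists)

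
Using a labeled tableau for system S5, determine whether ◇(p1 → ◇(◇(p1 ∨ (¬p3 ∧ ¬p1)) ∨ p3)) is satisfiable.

1. ◇(p1 → ◇(◇(p1 ∨ (¬p3 ∧ ¬p1)) ∨ p3)), w0
2. p1 → ◇(◇(p1 ∨ (¬p3 ∧ ¬p1)) ∨ p3), w1   [◇-rule on 1: fresh world w1, w0Rw1]
3. ◇(◇(p1 ∨ (¬p3 ∧ ¬p1)) ∨ p3), w1   [→-rule on 2 (branches; this branch)]
4. ◇(p1 ∨ (¬p3 ∧ ¬p1)) ∨ p3, w2   [◇-rule on 3: fresh world w2, w1Rw2]
5. p3, w2   [∨-rule on 4 (branches; this branch)]
Accessibility: w0Rw0, w0Rw1, w0Rw2, w1Rw0, w1Rw1, w1Rw2, w2Rw0, w2Rw1, w2Rw2

Yes, satisfiable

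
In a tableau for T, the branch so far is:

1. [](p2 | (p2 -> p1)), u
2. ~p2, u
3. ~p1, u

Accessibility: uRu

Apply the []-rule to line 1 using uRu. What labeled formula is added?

p2 | (p2 -> p1), u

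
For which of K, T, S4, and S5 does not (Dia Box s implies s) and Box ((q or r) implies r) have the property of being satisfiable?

S5-tableau for the formula:
1. not (Dia Box s implies s) and Box ((q or r) implies r), 0
2. not (Dia Box s implies s), 0
3. Box ((q or r) implies r), 0
4. Dia Box s, 0
5. not s, 0
6. (q or r) implies r, 0
7. not (q or r), 0
8. not q, 0
9. not r, 0
10. Box s, 1
11. (q or r) implies r, 1
12. s, 0
Accessibility: 0R0, 0R1, 1R0, 1R1
Branch closes: s and not s both at 0.
Every branch closes (one shown): unsatisfiable in S5.
S4-tableau for the formula:
1. not (Dia Box s implies s) and Box ((q or r) implies r), 0
2. not (Dia Box s implies s), 0
3. Box ((q or r) implies r), 0
4. Dia Box s, 0
5. not s, 0
6. (q or r) implies r, 0
7. r, 0
8. Box s, 1
9. (q or r) implies r, 1
10. s, 1
11. r, 1
Accessibility: 0R0, 0R1, 1R1
Complete open branch: satisfiable in S4, hence also in K, T (this S4-model is also a K-model and a T-model).

K, T, S4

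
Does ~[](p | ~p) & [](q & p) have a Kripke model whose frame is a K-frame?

No, unsatisfiable

1. ~[](p | ~p) & [](q & p), 0
2. ~[](p | ~p), 0
3. [](q & p), 0
4. ~(p | ~p), 1
5. ~p, 1
6. p, 1
Accessibility: 0R1
Branch closes: p and ~p both at 1.
All branches of the tableau close; one closing branch shown above.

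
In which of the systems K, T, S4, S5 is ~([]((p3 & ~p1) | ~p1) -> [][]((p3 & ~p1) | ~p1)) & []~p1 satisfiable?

T-tableau for the formula:
1. ~([]((p3 & ~p1) | ~p1) -> [][]((p3 & ~p1) | ~p1)) & []~p1, w0
2. ~([]((p3 & ~p1) | ~p1) -> [][]((p3 & ~p1) | ~p1)), w0
3. []~p1, w0
4. []((p3 & ~p1) | ~p1), w0
5. ~[][]((p3 & ~p1) | ~p1), w0
6. ~p1, w0
7. (p3 & ~p1) | ~p1, w0
8. ~[]((p3 & ~p1) | ~p1), w1
9. ~p1, w1
10. (p3 & ~p1) | ~p1, w1
11. ~((p3 & ~p1) | ~p1), w2
12. ~(p3 & ~p1), w2
13. p1, w2
Accessibility: w0Rw0, w0Rw1, w1Rw1, w1Rw2, w2Rw2
Complete open branch: satisfiable in T, hence also in K (this T-model is also a K-model).
S4-tableau for the formula:
1. ~([]((p3 & ~p1) | ~p1) -> [][]((p3 & ~p1) | ~p1)) & []~p1, w0
2. ~([]((p3 & ~p1) | ~p1) -> [][]((p3 & ~p1) | ~p1)), w0
3. []~p1, w0
4. []((p3 & ~p1) | ~p1), w0
5. ~[][]((p3 & ~p1) | ~p1), w0
6. ~p1, w0
7. (p3 & ~p1) | ~p1, w0
8. p3 & ~p1, w0
9. p3, w0
10. ~[]((p3 & ~p1) | ~p1), w1
11. ~p1, w1
12. (p3 & ~p1) | ~p1, w1
13. p3 & ~p1, w1
14. p3, w1
15. ~((p3 & ~p1) | ~p1), w2
16. ~(p3 & ~p1), w2
17. p1, w2
18. ~p1, w2
Accessibility: w0Rw0, w0Rw1, w0Rw2, w1Rw1, w1Rw2, w2Rw2
Branch closes: p1 and ~p1 both at w2.
Every branch closes (one shown): unsatisfiable in S4, hence also in S5 (every S5-frame is an S4-frame).

K, T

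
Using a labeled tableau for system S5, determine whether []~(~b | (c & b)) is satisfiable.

1. []~(~b | (c & b)), w0
2. ~(~b | (c & b)), w0
3. b, w0
4. ~(c & b), w0
5. ~c, w0
Accessibility: w0Rw0

Satisfiable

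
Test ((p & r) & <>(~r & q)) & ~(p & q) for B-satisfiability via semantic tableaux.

Satisfiable

1. ((p & r) & <>(~r & q)) & ~(p & q), 0
2. (p & r) & <>(~r & q), 0
3. ~(p & q), 0
4. p & r, 0
5. <>(~r & q), 0
6. p, 0
7. r, 0
8. ~q, 0
9. ~r & q, 1
10. ~r, 1
11. q, 1
Accessibility: 0R0, 0R1, 1R0, 1R1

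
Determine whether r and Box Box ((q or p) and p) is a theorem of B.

Invalid (countermodel exists)

Tableau for the negation not (r and Box Box ((q or p) and p)):
1. not (r and Box Box ((q or p) and p)), u
2. not Box Box ((q or p) and p), u   [neg-and-rule on 1 (branches; this branch)]
3. not Box ((q or p) and p), v   [neg-Box-rule on 2: fresh world v, uRv]
4. not ((q or p) and p), w   [neg-Box-rule on 3: fresh world w, vRw]
5. not p, w   [neg-and-rule on 4 (branches; this branch)]
Accessibility: uRu, uRv, vRu, vRv, vRw, wRv, wRw
The negation has an open branch (countermodel exists).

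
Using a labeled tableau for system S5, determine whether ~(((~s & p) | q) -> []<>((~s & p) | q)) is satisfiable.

Unsatisfiable

1. ~(((~s & p) | q) -> []<>((~s & p) | q)), 0
2. (~s & p) | q, 0
3. ~[]<>((~s & p) | q), 0
4. ~s & p, 0
5. ~s, 0
6. p, 0
7. ~<>((~s & p) | q), 1
8. ~((~s & p) | q), 0
9. ~(~s & p), 0
10. ~q, 0
11. ~((~s & p) | q), 1
12. ~(~s & p), 1
13. ~q, 1
14. ~p, 0
Accessibility: 0R0, 0R1, 1R0, 1R1
Branch closes: p and ~p both at 0.
Every branch closes; the branch above is one of them.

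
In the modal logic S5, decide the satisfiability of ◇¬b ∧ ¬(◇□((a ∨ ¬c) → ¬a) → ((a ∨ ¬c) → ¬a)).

Unsatisfiable

1. ◇¬b ∧ ¬(◇□((a ∨ ¬c) → ¬a) → ((a ∨ ¬c) → ¬a)), u
2. ◇¬b, u
3. ¬(◇□((a ∨ ¬c) → ¬a) → ((a ∨ ¬c) → ¬a)), u
4. ◇□((a ∨ ¬c) → ¬a), u
5. ¬((a ∨ ¬c) → ¬a), u
6. a ∨ ¬c, u
7. a, u
8. ¬c, u
9. ¬b, v
10. □((a ∨ ¬c) → ¬a), w
11. (a ∨ ¬c) → ¬a, u
12. (a ∨ ¬c) → ¬a, v
13. (a ∨ ¬c) → ¬a, w
14. ¬(a ∨ ¬c), u
15. ¬a, u
16. c, u
Accessibility: uRu, uRv, uRw, vRu, vRv, vRw, wRu, wRv, wRw
Branch closes: a and ¬a both at u.
Every branch closes; the branch above is one of them.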